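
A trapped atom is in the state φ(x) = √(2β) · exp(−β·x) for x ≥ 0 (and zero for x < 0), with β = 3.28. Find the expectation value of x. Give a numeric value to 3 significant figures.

0.152

⟨x⟩ = ∫ x·|φ|² dx (integrals over the domain).
Every integrand reduces to terms xʲ·e^(−2βx) on [0, ∞); use ∫₀^∞ xʲ·e^(−2βx) dx = j!/(2β)^(j+1).
⟨x⟩ = 0.15244.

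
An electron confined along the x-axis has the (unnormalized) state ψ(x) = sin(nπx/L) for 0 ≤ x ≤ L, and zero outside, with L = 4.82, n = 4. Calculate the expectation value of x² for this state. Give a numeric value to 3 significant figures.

7.67

⟨x²⟩ = ∫ x²·|ψ|² dx / ∫|ψ|² dx (integrals over the domain).
With sin²θ = (1 − cos2θ)/2 on 0 ≤ x ≤ L: ∫sin²(nπx/L) dx = L/2, ∫x·sin²(nπx/L) dx = L²/4, ∫x²·sin²(nπx/L) dx = L³·(1/6 − 1/(4n²π²)); higher powers xᵏ the same way, integrating xᵏ·cos(2nπx/L) by parts.
State is unnormalized: ∫|ψ|² dx = 2.4100, and ∫ψ*·x²·ψ dx = 18.486, so ⟨x²⟩ = 18.486 / 2.4100.
⟨x²⟩ = 7.6706.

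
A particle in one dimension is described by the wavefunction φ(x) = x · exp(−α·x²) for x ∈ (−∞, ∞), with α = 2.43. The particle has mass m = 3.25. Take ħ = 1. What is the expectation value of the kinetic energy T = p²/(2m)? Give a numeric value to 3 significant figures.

T = −(ħ²/2m) d²/dx², so ⟨T⟩ = −(ħ²/2m) ∫ φ*·φ'' dx / ∫|φ|² dx; with m = 3.25.
Expand each integrand as polynomial × e^(−2αx²) and use ∫x^(2j)·e^(−2αx²) dx = (2j−1)!!/(4α)^j · √(π/(2α)), odd powers → 0; here √(π/(2α)) = 0.80400. Differentiate with the product rule, d/dx e^(−αx²) = −2αx·e^(−αx²).
State is unnormalized: ∫|φ|² dx = 0.082716, and ∫φ*·(−ħ²/2m · φ'') dx = 0.092769, so ⟨T⟩ = 0.092769 / 0.082716.
⟨T⟩ = 1.1215.

1.12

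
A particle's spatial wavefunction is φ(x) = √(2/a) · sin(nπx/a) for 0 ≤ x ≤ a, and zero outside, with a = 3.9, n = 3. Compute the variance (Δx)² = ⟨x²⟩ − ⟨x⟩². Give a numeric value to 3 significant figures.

1.18

Compute ⟨x⟩ and ⟨x²⟩ separately, then (Δx)² = ⟨x²⟩ − ⟨x⟩².
With sin²θ = (1 − cos2θ)/2 on 0 ≤ x ≤ a: ∫sin²(nπx/a) dx = a/2, ∫x·sin²(nπx/a) dx = a²/4, ∫x²·sin²(nπx/a) dx = a³·(1/6 − 1/(4n²π²)); higher powers xᵏ the same way, integrating xᵏ·cos(2nπx/a) by parts.
⟨x⟩ = 1.9500 and ⟨x²⟩ = 4.9844.
(Δx)² = 4.9844 − (1.9500)² = 1.1819.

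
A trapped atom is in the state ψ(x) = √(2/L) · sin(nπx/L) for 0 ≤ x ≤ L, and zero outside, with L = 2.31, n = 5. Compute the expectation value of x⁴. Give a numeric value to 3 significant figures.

⟨x⁴⟩ = ∫ x⁴·|ψ|² dx (integrals over the domain).
With sin²θ = (1 − cos2θ)/2 on 0 ≤ x ≤ L: ∫sin²(nπx/L) dx = L/2, ∫x·sin²(nπx/L) dx = L²/4, ∫x²·sin²(nπx/L) dx = L³·(1/6 − 1/(4n²π²)); higher powers xᵏ the same way, integrating xᵏ·cos(2nπx/L) by parts.
⟨x⁴⟩ = 5.5801.

5.58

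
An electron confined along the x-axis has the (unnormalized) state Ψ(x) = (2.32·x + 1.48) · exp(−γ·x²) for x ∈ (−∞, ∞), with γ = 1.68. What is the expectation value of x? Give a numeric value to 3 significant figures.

0.342

⟨x⟩ = ∫ x·|Ψ|² dx / ∫|Ψ|² dx (integrals over the domain).
Expand each integrand as polynomial × e^(−2γx²) and use ∫x^(2j)·e^(−2γx²) dx = (2j−1)!!/(4γ)^j · √(π/(2γ)), odd powers → 0; here √(π/(2γ)) = 0.96695.
State is unnormalized: ∫|Ψ|² dx = 2.8925, and ∫Ψ*·x·Ψ dx = 0.98813, so ⟨x⟩ = 0.98813 / 2.8925.
⟨x⟩ = 0.34162.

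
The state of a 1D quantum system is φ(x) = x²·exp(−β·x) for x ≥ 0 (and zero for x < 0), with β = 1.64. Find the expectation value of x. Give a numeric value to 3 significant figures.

1.52

⟨x⟩ = ∫ x·|φ|² dx / ∫|φ|² dx (integrals over the domain).
Every integrand reduces to terms xʲ·e^(−2βx) on [0, ∞); use ∫₀^∞ xʲ·e^(−2βx) dx = j!/(2β)^(j+1).
State is unnormalized: ∫|φ|² dx = 0.063218, and ∫φ*·x·φ dx = 0.096369, so ⟨x⟩ = 0.096369 / 0.063218.
⟨x⟩ = 1.5244.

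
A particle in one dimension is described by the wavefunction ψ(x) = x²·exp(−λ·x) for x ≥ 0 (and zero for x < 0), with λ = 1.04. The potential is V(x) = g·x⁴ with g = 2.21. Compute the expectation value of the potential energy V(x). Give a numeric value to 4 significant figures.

198.4

⟨V⟩ = ∫ V(x)·|ψ|² dx / ∫|ψ|² dx.
Every integrand reduces to terms xʲ·e^(−2λx) on [0, ∞); use ∫₀^∞ xʲ·e^(−2λx) dx = j!/(2λ)^(j+1).
State is unnormalized: ∫|ψ|² dx = 0.61645, and ∫ψ*·V(x)·ψ dx = 122.28, so ⟨V⟩ = 122.28 / 0.61645.
⟨V⟩ = 198.36.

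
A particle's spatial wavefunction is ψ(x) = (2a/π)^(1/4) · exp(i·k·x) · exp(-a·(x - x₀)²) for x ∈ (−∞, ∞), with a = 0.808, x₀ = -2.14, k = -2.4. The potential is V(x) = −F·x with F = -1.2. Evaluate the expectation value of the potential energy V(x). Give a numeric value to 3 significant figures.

-2.57

⟨V⟩ = ∫ V(x)·|ψ|² dx.
Gaussian moments (u = x − x₀): ∫u^(2j)·e^(−2au²) du = (2j−1)!!/(4a)^j · √(π/(2a)), odd powers integrate to 0; here √(π/(2a)) = 1.3943.
⟨V⟩ = -2.5680.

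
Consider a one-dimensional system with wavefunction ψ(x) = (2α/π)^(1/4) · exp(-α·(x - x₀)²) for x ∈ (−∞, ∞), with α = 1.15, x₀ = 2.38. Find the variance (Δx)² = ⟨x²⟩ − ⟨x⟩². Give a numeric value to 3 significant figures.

0.217

Compute ⟨x⟩ and ⟨x²⟩ separately, then (Δx)² = ⟨x²⟩ − ⟨x⟩².
Gaussian moments (u = x − x₀): ∫u^(2j)·e^(−2αu²) du = (2j−1)!!/(4α)^j · √(π/(2α)), odd powers integrate to 0; here √(π/(2α)) = 1.1687.
⟨x⟩ = 2.3800 and ⟨x²⟩ = 5.8818.
(Δx)² = 5.8818 − (2.3800)² = 0.21739.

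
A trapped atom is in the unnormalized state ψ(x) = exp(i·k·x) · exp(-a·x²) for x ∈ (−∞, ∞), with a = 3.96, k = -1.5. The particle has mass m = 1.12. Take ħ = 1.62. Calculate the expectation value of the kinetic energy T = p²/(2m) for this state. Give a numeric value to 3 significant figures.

7.28

T = −(ħ²/2m) d²/dx², so ⟨T⟩ = −(ħ²/2m) ∫ ψ*·ψ'' dx / ∫|ψ|² dx; with m = 1.12.
Gaussian moments: ∫x^(2j)·e^(−2ax²) dx = (2j−1)!!/(4a)^j · √(π/(2a)), odd powers integrate to 0; here √(π/(2a)) = 0.62981. Derivatives: ψ′ = (ik − 2ax)·ψ, ψ″ = ((ik − 2ax)² − 2a)·ψ; the odd-in-x pieces drop out.
State is unnormalized: ∫|ψ|² dx = 0.62981, and ∫ψ*·(−ħ²/2m · ψ'') dx = 4.5823, so ⟨T⟩ = 4.5823 / 0.62981.
⟨T⟩ = 7.2757.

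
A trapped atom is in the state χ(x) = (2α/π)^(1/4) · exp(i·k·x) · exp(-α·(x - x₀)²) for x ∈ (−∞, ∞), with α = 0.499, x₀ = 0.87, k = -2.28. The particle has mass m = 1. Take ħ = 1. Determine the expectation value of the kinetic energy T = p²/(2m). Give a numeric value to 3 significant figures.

T = −(ħ²/2m) d²/dx², so ⟨T⟩ = −(ħ²/2m) ∫ χ*·χ'' dx; with m = 1.
Gaussian moments (u = x − x₀): ∫u^(2j)·e^(−2αu²) du = (2j−1)!!/(4α)^j · √(π/(2α)), odd powers integrate to 0; here √(π/(2α)) = 1.7742. Derivatives: χ′ = (ik − 2αu)·χ, χ″ = ((ik − 2αu)² − 2α)·χ; the odd-in-u pieces drop out.
⟨T⟩ = 2.8487.

2.85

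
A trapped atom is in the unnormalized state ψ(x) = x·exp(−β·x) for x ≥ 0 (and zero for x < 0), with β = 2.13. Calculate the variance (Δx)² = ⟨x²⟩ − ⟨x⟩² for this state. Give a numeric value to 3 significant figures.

Compute ⟨x⟩ and ⟨x²⟩ separately, then (Δx)² = ⟨x²⟩ − ⟨x⟩².
Every integrand reduces to terms xʲ·e^(−2βx) on [0, ∞); use ∫₀^∞ xʲ·e^(−2βx) dx = j!/(2β)^(j+1).
Normalization: ∫|ψ|² dx = 0.025870.
⟨x⟩ = 0.70423 and ⟨x²⟩ = 0.66124.
(Δx)² = 0.66124 − (0.70423)² = 0.16531.

0.165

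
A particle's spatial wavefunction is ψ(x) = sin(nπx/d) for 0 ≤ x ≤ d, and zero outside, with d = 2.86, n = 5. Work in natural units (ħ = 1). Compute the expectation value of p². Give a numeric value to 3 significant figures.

p² ψ = −ħ² d²ψ/dx²; ⟨p²⟩ = −ħ² ∫ ψ*·ψ'' dx / ∫|ψ|² dx.
d/dx sin(nπx/d) = (nπ/d)·cos(nπx/d) and d²/dx² sin(nπx/d) = −(nπ/d)²·sin(nπx/d); on 0 ≤ x ≤ d, ∫sin²(nπx/d) dx = d/2 and ∫sin(nπx/d)·cos(nπx/d) dx = 0.
State is unnormalized: ∫|ψ|² dx = 1.4300, and ∫ψ*·(−ħ² ψ'') dx = 43.136, so ⟨p²⟩ = 43.136 / 1.4300.
⟨p²⟩ = 30.165.

30.2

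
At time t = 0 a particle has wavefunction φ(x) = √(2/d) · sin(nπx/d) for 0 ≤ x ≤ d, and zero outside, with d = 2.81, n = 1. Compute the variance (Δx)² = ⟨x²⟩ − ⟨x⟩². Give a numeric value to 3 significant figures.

Compute ⟨x⟩ and ⟨x²⟩ separately, then (Δx)² = ⟨x²⟩ − ⟨x⟩².
With sin²θ = (1 − cos2θ)/2 on 0 ≤ x ≤ d: ∫sin²(nπx/d) dx = d/2, ∫x·sin²(nπx/d) dx = d²/4, ∫x²·sin²(nπx/d) dx = d³·(1/6 − 1/(4n²π²)); higher powers xᵏ the same way, integrating xᵏ·cos(2nπx/d) by parts.
⟨x⟩ = 1.4050 and ⟨x²⟩ = 2.2320.
(Δx)² = 2.2320 − (1.4050)² = 0.25799.

0.258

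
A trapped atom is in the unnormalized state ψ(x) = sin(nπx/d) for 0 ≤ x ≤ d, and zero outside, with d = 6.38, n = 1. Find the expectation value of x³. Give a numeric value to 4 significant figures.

⟨x³⟩ = ∫ x³·|ψ|² dx / ∫|ψ|² dx (integrals over the domain).
With sin²θ = (1 − cos2θ)/2 on 0 ≤ x ≤ d: ∫sin²(nπx/d) dx = d/2, ∫x·sin²(nπx/d) dx = d²/4, ∫x²·sin²(nπx/d) dx = d³·(1/6 − 1/(4n²π²)); higher powers xᵏ the same way, integrating xᵏ·cos(2nπx/d) by parts.
State is unnormalized: ∫|ψ|² dx = 3.1900, and ∫ψ*·x³·ψ dx = 144.15, so ⟨x³⟩ = 144.15 / 3.1900.
⟨x³⟩ = 45.189.

45.19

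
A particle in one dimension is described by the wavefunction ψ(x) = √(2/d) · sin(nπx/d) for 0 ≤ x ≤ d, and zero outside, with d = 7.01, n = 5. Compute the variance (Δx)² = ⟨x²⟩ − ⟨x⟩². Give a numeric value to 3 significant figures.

Compute ⟨x⟩ and ⟨x²⟩ separately, then (Δx)² = ⟨x²⟩ − ⟨x⟩².
With sin²θ = (1 − cos2θ)/2 on 0 ≤ x ≤ d: ∫sin²(nπx/d) dx = d/2, ∫x·sin²(nπx/d) dx = d²/4, ∫x²·sin²(nπx/d) dx = d³·(1/6 − 1/(4n²π²)); higher powers xᵏ the same way, integrating xᵏ·cos(2nπx/d) by parts.
⟨x⟩ = 3.5050 and ⟨x²⟩ = 16.280.
(Δx)² = 16.280 − (3.5050)² = 3.9954.

4.00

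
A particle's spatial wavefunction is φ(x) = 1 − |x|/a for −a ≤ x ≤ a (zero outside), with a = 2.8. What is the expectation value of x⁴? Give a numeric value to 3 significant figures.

1.76

⟨x⁴⟩ = ∫ x⁴·|φ|² dx / ∫|φ|² dx (integrals over the domain).
φ is even, so ∫ over [−a, a] = 2∫₀ᵃ with φ = 1 − x/a there: ∫₀ᵃ (1 − x/a)² dx = a/3, ∫₀ᵃ x²(1 − x/a)² dx = a³/30, ∫₀ᵃ x⁴(1 − x/a)² dx = a⁵/105.
State is unnormalized: ∫|φ|² dx = 1.8667, and ∫φ*·x⁴·φ dx = 3.2782, so ⟨x⁴⟩ = 3.2782 / 1.8667.
⟨x⁴⟩ = 1.7562.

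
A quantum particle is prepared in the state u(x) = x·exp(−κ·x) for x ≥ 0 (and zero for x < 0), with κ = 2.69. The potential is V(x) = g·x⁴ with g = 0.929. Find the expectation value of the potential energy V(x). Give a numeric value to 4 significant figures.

0.3992

⟨V⟩ = ∫ V(x)·|u|² dx / ∫|u|² dx.
Every integrand reduces to terms xʲ·e^(−2κx) on [0, ∞); use ∫₀^∞ xʲ·e^(−2κx) dx = j!/(2κ)^(j+1).
State is unnormalized: ∫|u|² dx = 0.012843, and ∫u*·V(x)·u dx = 0.0051271, so ⟨V⟩ = 0.0051271 / 0.012843.
⟨V⟩ = 0.39920.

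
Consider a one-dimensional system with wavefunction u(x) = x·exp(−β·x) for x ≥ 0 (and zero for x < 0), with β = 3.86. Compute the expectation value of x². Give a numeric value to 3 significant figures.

0.201

⟨x²⟩ = ∫ x²·|u|² dx / ∫|u|² dx (integrals over the domain).
Every integrand reduces to terms xʲ·e^(−2βx) on [0, ∞); use ∫₀^∞ xʲ·e^(−2βx) dx = j!/(2β)^(j+1).
State is unnormalized: ∫|u|² dx = 0.0043469, and ∫u*·x²·u dx = 0.00087524, so ⟨x²⟩ = 0.00087524 / 0.0043469.
⟨x²⟩ = 0.20135.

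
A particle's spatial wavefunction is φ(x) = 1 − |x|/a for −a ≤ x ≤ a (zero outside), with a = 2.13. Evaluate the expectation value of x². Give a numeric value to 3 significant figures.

0.454

⟨x²⟩ = ∫ x²·|φ|² dx / ∫|φ|² dx (integrals over the domain).
φ is even, so ∫ over [−a, a] = 2∫₀ᵃ with φ = 1 − x/a there: ∫₀ᵃ (1 − x/a)² dx = a/3, ∫₀ᵃ x²(1 − x/a)² dx = a³/30, ∫₀ᵃ x⁴(1 − x/a)² dx = a⁵/105.
State is unnormalized: ∫|φ|² dx = 1.4200, and ∫φ*·x²·φ dx = 0.64424, so ⟨x²⟩ = 0.64424 / 1.4200.
⟨x²⟩ = 0.45369.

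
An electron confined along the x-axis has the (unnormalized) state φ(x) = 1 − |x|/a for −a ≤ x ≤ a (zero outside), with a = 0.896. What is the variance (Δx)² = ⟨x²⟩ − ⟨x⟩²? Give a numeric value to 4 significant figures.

Compute ⟨x⟩ and ⟨x²⟩ separately, then (Δx)² = ⟨x²⟩ − ⟨x⟩².
φ is even, so ∫ over [−a, a] = 2∫₀ᵃ with φ = 1 − x/a there: ∫₀ᵃ (1 − x/a)² dx = a/3, ∫₀ᵃ x²(1 − x/a)² dx = a³/30, ∫₀ᵃ x⁴(1 − x/a)² dx = a⁵/105.
Normalization: ∫|φ|² dx = 0.59733.
⟨x⟩ = 0.0000 and ⟨x²⟩ = 0.080282.
(Δx)² = 0.080282 − (0.0000)² = 0.080282.

0.08028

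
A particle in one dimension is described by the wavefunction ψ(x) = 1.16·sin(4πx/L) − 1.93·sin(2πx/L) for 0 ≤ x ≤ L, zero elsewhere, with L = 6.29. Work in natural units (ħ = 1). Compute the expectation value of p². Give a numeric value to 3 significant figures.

1.79

p² ψ = −ħ² d²ψ/dx²; ⟨p²⟩ = −ħ² ∫ ψ*·ψ'' dx / ∫|ψ|² dx.
d²/dx² sin(jπx/L) = −(jπ/L)²·sin(jπx/L); on 0 ≤ x ≤ L, ∫sin²(jπx/L) dx = L/2 and ∫sin(jπx/L)·sin(lπx/L) dx = 0 for j ≠ l, so only diagonal terms survive in ∫|ψ|² and ∫ψ·ψ″; ∫ψ·ψ′ dx = [ψ²/2] between the walls = 0.
State is unnormalized: ∫|ψ|² dx = 15.947, and ∫ψ*·(−ħ² ψ'') dx = 28.580, so ⟨p²⟩ = 28.580 / 15.947.
⟨p²⟩ = 1.7922.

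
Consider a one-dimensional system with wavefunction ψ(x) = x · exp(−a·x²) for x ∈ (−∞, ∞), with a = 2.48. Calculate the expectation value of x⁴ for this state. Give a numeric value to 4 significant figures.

⟨x⁴⟩ = ∫ x⁴·|ψ|² dx / ∫|ψ|² dx (integrals over the domain).
Expand each integrand as polynomial × e^(−2ax²) and use ∫x^(2j)·e^(−2ax²) dx = (2j−1)!!/(4a)^j · √(π/(2a)), odd powers → 0; here √(π/(2a)) = 0.79586.
State is unnormalized: ∫|ψ|² dx = 0.080227, and ∫ψ*·x⁴·ψ dx = 0.012229, so ⟨x⁴⟩ = 0.012229 / 0.080227.
⟨x⁴⟩ = 0.15243.

0.1524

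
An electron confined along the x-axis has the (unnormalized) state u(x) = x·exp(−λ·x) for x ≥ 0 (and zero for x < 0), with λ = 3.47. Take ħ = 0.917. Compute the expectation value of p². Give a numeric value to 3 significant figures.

p² u = −ħ² d²u/dx²; ⟨p²⟩ = −ħ² ∫ u*·u'' dx / ∫|u|² dx.
Differentiate x·exp(−λ·x) with the product rule; every integrand then reduces to terms xʲ·e^(−2λx) on [0, ∞), with ∫₀^∞ xʲ·e^(−2λx) dx = j!/(2λ)^(j+1).
State is unnormalized: ∫|u|² dx = 0.0059834, and ∫u*·(−ħ² u'') dx = 0.060583, so ⟨p²⟩ = 0.060583 / 0.0059834.
⟨p²⟩ = 10.125.

10.1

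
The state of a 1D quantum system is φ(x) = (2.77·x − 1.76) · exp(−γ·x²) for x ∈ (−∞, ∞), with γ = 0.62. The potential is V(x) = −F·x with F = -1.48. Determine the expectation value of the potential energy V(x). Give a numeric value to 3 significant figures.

-0.940

⟨V⟩ = ∫ V(x)·|φ|² dx / ∫|φ|² dx.
Expand each integrand as polynomial × e^(−2γx²) and use ∫x^(2j)·e^(−2γx²) dx = (2j−1)!!/(4γ)^j · √(π/(2γ)), odd powers → 0; here √(π/(2γ)) = 1.5917.
State is unnormalized: ∫|φ|² dx = 9.8551, and ∫φ*·V(x)·φ dx = -9.2618, so ⟨V⟩ = -9.2618 / 9.8551.
⟨V⟩ = -0.93980.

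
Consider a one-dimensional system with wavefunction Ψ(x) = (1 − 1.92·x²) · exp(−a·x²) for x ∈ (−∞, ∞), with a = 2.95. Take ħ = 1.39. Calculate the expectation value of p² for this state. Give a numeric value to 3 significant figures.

11.4

p² Ψ = −ħ² d²Ψ/dx²; ⟨p²⟩ = −ħ² ∫ Ψ*·Ψ'' dx / ∫|Ψ|² dx.
Expand each integrand as polynomial × e^(−2ax²) and use ∫x^(2j)·e^(−2ax²) dx = (2j−1)!!/(4a)^j · √(π/(2a)), odd powers → 0; here √(π/(2a)) = 0.72971. Differentiate with the product rule, d/dx e^(−ax²) = −2ax·e^(−ax²).
State is unnormalized: ∫|Ψ|² dx = 0.55020, and ∫Ψ*·(−ħ² Ψ'') dx = 6.2834, so ⟨p²⟩ = 6.2834 / 0.55020.
⟨p²⟩ = 11.420.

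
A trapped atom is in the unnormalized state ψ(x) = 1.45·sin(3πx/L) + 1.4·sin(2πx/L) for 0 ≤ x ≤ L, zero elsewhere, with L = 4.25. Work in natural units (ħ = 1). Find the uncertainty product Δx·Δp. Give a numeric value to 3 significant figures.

Δx = √(⟨x²⟩−⟨x⟩²), Δp = √(⟨p²⟩−⟨p⟩²).
On 0 ≤ x ≤ L (j ≠ l): ∫sin²(jπx/L) dx = L/2, ∫sin(jπx/L)·sin(lπx/L) dx = 0; diagonal moments ∫x·sin²(jπx/L) dx = L²/4, ∫x²·sin²(jπx/L) dx = L³·(1/6 − 1/(4j²π²)); cross terms ∫x·sin(jπx/L)·sin(lπx/L) dx = 0 for j + l even and −4jlL²/(π²(j² − l²)²) for j + l odd, ∫x²·sin(jπx/L)·sin(lπx/L) dx = (−1)^(j+l)·4jlL³/(π²(j² − l²)²); higher powers the same way via product-to-sum and parts. d²/dx² sin(jπx/L) = −(jπ/L)²·sin(jπx/L); on 0 ≤ x ≤ L, ∫sin²(jπx/L) dx = L/2 and ∫sin(jπx/L)·sin(lπx/L) dx = 0 for j ≠ l, so only diagonal terms survive in ∫|ψ|² and ∫ψ·ψ″; ∫ψ·ψ′ dx = [ψ²/2] between the walls = 0.
Normalization: ∫|ψ|² dx = 8.6328.
⟨x⟩ = 1.2987, ⟨x²⟩ = 2.3462 ⇒ Δx = 0.81209.
⟨p⟩ = 0.0000, ⟨p²⟩ = 3.5996 ⇒ Δp = 1.8973.
Δx·Δp = 1.5408.

1.54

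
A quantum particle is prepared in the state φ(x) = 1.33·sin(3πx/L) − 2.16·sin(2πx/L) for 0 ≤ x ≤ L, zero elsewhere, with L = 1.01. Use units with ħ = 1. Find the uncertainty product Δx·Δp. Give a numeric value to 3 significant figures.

Δx = √(⟨x²⟩−⟨x⟩²), Δp = √(⟨p²⟩−⟨p⟩²).
On 0 ≤ x ≤ L (j ≠ l): ∫sin²(jπx/L) dx = L/2, ∫sin(jπx/L)·sin(lπx/L) dx = 0; diagonal moments ∫x·sin²(jπx/L) dx = L²/4, ∫x²·sin²(jπx/L) dx = L³·(1/6 − 1/(4j²π²)); cross terms ∫x·sin(jπx/L)·sin(lπx/L) dx = 0 for j + l even and −4jlL²/(π²(j² − l²)²) for j + l odd, ∫x²·sin(jπx/L)·sin(lπx/L) dx = (−1)^(j+l)·4jlL³/(π²(j² − l²)²); higher powers the same way via product-to-sum and parts. d²/dx² sin(jπx/L) = −(jπ/L)²·sin(jπx/L); on 0 ≤ x ≤ L, ∫sin²(jπx/L) dx = L/2 and ∫sin(jπx/L)·sin(lπx/L) dx = 0 for j ≠ l, so only diagonal terms survive in ∫|φ|² and ∫φ·φ″; ∫φ·φ′ dx = [φ²/2] between the walls = 0.
Normalization: ∫|φ|² dx = 3.2494.
⟨x⟩ = 0.68045, ⟨x²⟩ = 0.50629 ⇒ Δx = 0.20804.
⟨p⟩ = 0.0000, ⟨p²⟩ = 51.999 ⇒ Δp = 7.2111.
Δx·Δp = 1.5002.

1.50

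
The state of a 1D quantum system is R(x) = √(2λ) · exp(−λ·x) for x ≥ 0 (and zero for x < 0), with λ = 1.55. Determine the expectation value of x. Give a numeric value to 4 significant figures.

0.3226

⟨x⟩ = ∫ x·|R|² dx (integrals over the domain).
Every integrand reduces to terms xʲ·e^(−2λx) on [0, ∞); use ∫₀^∞ xʲ·e^(−2λx) dx = j!/(2λ)^(j+1).
⟨x⟩ = 0.32258.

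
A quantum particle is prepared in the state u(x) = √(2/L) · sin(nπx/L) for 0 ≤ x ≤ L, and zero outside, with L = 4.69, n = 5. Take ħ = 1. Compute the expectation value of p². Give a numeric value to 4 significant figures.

11.22

p² u = −ħ² d²u/dx²; ⟨p²⟩ = −ħ² ∫ u*·u'' dx.
d/dx sin(nπx/L) = (nπ/L)·cos(nπx/L) and d²/dx² sin(nπx/L) = −(nπ/L)²·sin(nπx/L); on 0 ≤ x ≤ L, ∫sin²(nπx/L) dx = L/2 and ∫sin(nπx/L)·cos(nπx/L) dx = 0.
⟨p²⟩ = 11.217.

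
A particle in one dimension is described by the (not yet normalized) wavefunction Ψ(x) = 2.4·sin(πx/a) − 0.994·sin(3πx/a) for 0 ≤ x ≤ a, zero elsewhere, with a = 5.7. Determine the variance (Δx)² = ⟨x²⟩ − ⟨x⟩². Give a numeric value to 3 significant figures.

0.403

Compute ⟨x⟩ and ⟨x²⟩ separately, then (Δx)² = ⟨x²⟩ − ⟨x⟩².
On 0 ≤ x ≤ a (j ≠ l): ∫sin²(jπx/a) dx = a/2, ∫sin(jπx/a)·sin(lπx/a) dx = 0; diagonal moments ∫x·sin²(jπx/a) dx = a²/4, ∫x²·sin²(jπx/a) dx = a³·(1/6 − 1/(4j²π²)); cross terms ∫x·sin(jπx/a)·sin(lπx/a) dx = 0 for j + l even and −4jla²/(π²(j² − l²)²) for j + l odd, ∫x²·sin(jπx/a)·sin(lπx/a) dx = (−1)^(j+l)·4jla³/(π²(j² − l²)²); higher powers the same way via product-to-sum and parts.
Normalization: ∫|Ψ|² dx = 19.232.
⟨x⟩ = 2.8500 and ⟨x²⟩ = 8.5254.
(Δx)² = 8.5254 − (2.8500)² = 0.40293.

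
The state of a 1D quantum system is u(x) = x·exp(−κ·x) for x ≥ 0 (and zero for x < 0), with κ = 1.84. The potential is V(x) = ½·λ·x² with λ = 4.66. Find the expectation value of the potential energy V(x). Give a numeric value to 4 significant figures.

⟨V⟩ = ∫ V(x)·|u|² dx / ∫|u|² dx.
Every integrand reduces to terms xʲ·e^(−2κx) on [0, ∞); use ∫₀^∞ xʲ·e^(−2κx) dx = j!/(2κ)^(j+1).
State is unnormalized: ∫|u|² dx = 0.040132, and ∫u*·V(x)·u dx = 0.082857, so ⟨V⟩ = 0.082857 / 0.040132.
⟨V⟩ = 2.0646.

2.065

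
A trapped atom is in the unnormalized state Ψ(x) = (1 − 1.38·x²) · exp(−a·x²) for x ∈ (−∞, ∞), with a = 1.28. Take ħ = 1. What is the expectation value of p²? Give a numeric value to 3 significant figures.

3.86

p² Ψ = −ħ² d²Ψ/dx²; ⟨p²⟩ = −ħ² ∫ Ψ*·Ψ'' dx / ∫|Ψ|² dx.
Expand each integrand as polynomial × e^(−2ax²) and use ∫x^(2j)·e^(−2ax²) dx = (2j−1)!!/(4a)^j · √(π/(2a)), odd powers → 0; here √(π/(2a)) = 1.1078. Differentiate with the product rule, d/dx e^(−ax²) = −2ax·e^(−ax²).
State is unnormalized: ∫|Ψ|² dx = 0.75205, and ∫Ψ*·(−ħ² Ψ'') dx = 2.9034, so ⟨p²⟩ = 2.9034 / 0.75205.
⟨p²⟩ = 3.8607.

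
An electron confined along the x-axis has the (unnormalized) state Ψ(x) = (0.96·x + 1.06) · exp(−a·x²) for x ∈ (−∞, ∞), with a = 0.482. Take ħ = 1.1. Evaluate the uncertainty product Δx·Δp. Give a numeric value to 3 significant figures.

Δx = √(⟨x²⟩−⟨x⟩²), Δp = √(⟨p²⟩−⟨p⟩²).
Expand each integrand as polynomial × e^(−2ax²) and use ∫x^(2j)·e^(−2ax²) dx = (2j−1)!!/(4a)^j · √(π/(2a)), odd powers → 0; here √(π/(2a)) = 1.8052. Differentiate with the product rule, d/dx e^(−ax²) = −2ax·e^(−ax²).
Normalization: ∫|Ψ|² dx = 2.8913.
⟨x⟩ = 0.65909, ⟨x²⟩ = 0.82827 ⇒ Δx = 0.62759.
⟨p⟩ = 0.0000, ⟨p²⟩ = 0.93135 ⇒ Δp = 0.96506.
Δx·Δp = 0.60567.

0.606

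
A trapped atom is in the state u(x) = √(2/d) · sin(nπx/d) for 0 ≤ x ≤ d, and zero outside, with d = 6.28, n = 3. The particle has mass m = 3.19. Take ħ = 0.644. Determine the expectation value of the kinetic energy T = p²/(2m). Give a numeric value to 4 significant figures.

0.1464

T = −(ħ²/2m) d²/dx², so ⟨T⟩ = −(ħ²/2m) ∫ u*·u'' dx; with m = 3.19.
d/dx sin(nπx/d) = (nπ/d)·cos(nπx/d) and d²/dx² sin(nπx/d) = −(nπ/d)²·sin(nπx/d); on 0 ≤ x ≤ d, ∫sin²(nπx/d) dx = d/2 and ∫sin(nπx/d)·cos(nπx/d) dx = 0.
⟨T⟩ = 0.14641.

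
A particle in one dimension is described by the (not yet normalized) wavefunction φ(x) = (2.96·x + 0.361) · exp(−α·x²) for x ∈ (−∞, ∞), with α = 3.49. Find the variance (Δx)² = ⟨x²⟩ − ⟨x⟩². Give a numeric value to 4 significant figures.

Compute ⟨x⟩ and ⟨x²⟩ separately, then (Δx)² = ⟨x²⟩ − ⟨x⟩².
Expand each integrand as polynomial × e^(−2αx²) and use ∫x^(2j)·e^(−2αx²) dx = (2j−1)!!/(4α)^j · √(π/(2α)), odd powers → 0; here √(π/(2α)) = 0.67088.
Normalization: ∫|φ|² dx = 0.50849.
⟨x⟩ = 0.20198 and ⟨x²⟩ = 0.19027.
(Δx)² = 0.19027 − (0.20198)² = 0.14947.

0.1495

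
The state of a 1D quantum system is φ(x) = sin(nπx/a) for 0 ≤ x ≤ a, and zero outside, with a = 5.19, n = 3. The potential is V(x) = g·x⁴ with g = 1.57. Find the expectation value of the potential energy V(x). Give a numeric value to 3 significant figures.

215.

⟨V⟩ = ∫ V(x)·|φ|² dx / ∫|φ|² dx.
With sin²θ = (1 − cos2θ)/2 on 0 ≤ x ≤ a: ∫sin²(nπx/a) dx = a/2, ∫x·sin²(nπx/a) dx = a²/4, ∫x²·sin²(nπx/a) dx = a³·(1/6 − 1/(4n²π²)); higher powers xᵏ the same way, integrating xᵏ·cos(2nπx/a) by parts.
State is unnormalized: ∫|φ|² dx = 2.5950, and ∫φ*·V(x)·φ dx = 558.49, so ⟨V⟩ = 558.49 / 2.5950.
⟨V⟩ = 215.22.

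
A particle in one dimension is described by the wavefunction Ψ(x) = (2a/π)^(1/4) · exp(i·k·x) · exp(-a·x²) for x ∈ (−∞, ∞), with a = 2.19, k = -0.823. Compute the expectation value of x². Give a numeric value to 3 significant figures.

0.114

⟨x²⟩ = ∫ x²·|Ψ|² dx (integrals over the domain).
Gaussian moments: ∫x^(2j)·e^(−2ax²) dx = (2j−1)!!/(4a)^j · √(π/(2a)), odd powers integrate to 0; here √(π/(2a)) = 0.84691.
⟨x²⟩ = 0.11416.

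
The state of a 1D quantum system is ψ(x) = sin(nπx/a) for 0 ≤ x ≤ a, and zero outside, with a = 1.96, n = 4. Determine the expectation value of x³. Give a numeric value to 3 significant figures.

⟨x³⟩ = ∫ x³·|ψ|² dx / ∫|ψ|² dx (integrals over the domain).
With sin²θ = (1 − cos2θ)/2 on 0 ≤ x ≤ a: ∫sin²(nπx/a) dx = a/2, ∫x·sin²(nπx/a) dx = a²/4, ∫x²·sin²(nπx/a) dx = a³·(1/6 − 1/(4n²π²)); higher powers xᵏ the same way, integrating xᵏ·cos(2nπx/a) by parts.
State is unnormalized: ∫|ψ|² dx = 0.98000, and ∫ψ*·x³·ψ dx = 1.8097, so ⟨x³⟩ = 1.8097 / 0.98000.
⟨x³⟩ = 1.8466.

1.85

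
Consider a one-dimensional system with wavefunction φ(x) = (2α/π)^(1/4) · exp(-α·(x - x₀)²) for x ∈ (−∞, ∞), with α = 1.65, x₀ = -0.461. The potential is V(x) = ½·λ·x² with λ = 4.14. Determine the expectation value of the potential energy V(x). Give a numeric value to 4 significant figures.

⟨V⟩ = ∫ V(x)·|φ|² dx.
Gaussian moments (u = x − x₀): ∫u^(2j)·e^(−2αu²) du = (2j−1)!!/(4α)^j · √(π/(2α)), odd powers integrate to 0; here √(π/(2α)) = 0.97570.
⟨V⟩ = 0.75355.

0.7536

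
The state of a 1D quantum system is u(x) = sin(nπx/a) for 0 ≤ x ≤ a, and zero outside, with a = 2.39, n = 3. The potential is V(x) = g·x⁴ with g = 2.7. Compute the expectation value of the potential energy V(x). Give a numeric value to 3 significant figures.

16.6

⟨V⟩ = ∫ V(x)·|u|² dx / ∫|u|² dx.
With sin²θ = (1 − cos2θ)/2 on 0 ≤ x ≤ a: ∫sin²(nπx/a) dx = a/2, ∫x·sin²(nπx/a) dx = a²/4, ∫x²·sin²(nπx/a) dx = a³·(1/6 − 1/(4n²π²)); higher powers xᵏ the same way, integrating xᵏ·cos(2nπx/a) by parts.
State is unnormalized: ∫|u|² dx = 1.1950, and ∫u*·V(x)·u dx = 19.890, so ⟨V⟩ = 19.890 / 1.1950.
⟨V⟩ = 16.644.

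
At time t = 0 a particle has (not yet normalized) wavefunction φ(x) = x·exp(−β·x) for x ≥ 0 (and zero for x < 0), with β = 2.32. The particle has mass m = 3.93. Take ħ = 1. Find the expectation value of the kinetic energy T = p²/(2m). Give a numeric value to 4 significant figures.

T = −(ħ²/2m) d²/dx², so ⟨T⟩ = −(ħ²/2m) ∫ φ*·φ'' dx / ∫|φ|² dx; with m = 3.93.
Differentiate x·exp(−β·x) with the product rule; every integrand then reduces to terms xʲ·e^(−2βx) on [0, ∞), with ∫₀^∞ xʲ·e^(−2βx) dx = j!/(2β)^(j+1).
State is unnormalized: ∫|φ|² dx = 0.020021, and ∫φ*·(−ħ²/2m · φ'') dx = 0.013710, so ⟨T⟩ = 0.013710 / 0.020021.
⟨T⟩ = 0.68478.

0.6848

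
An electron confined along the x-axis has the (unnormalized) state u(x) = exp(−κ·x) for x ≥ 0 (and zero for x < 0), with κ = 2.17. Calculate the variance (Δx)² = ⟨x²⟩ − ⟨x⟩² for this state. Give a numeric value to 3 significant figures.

Compute ⟨x⟩ and ⟨x²⟩ separately, then (Δx)² = ⟨x²⟩ − ⟨x⟩².
Every integrand reduces to terms xʲ·e^(−2κx) on [0, ∞); use ∫₀^∞ xʲ·e^(−2κx) dx = j!/(2κ)^(j+1).
Normalization: ∫|u|² dx = 0.23041.
⟨x⟩ = 0.23041 and ⟨x²⟩ = 0.10618.
(Δx)² = 0.10618 − (0.23041)² = 0.053091.

0.0531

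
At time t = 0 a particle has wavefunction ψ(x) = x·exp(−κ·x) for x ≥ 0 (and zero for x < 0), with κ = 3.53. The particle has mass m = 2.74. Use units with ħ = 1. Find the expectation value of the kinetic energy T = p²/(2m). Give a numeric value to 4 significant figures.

2.274

T = −(ħ²/2m) d²/dx², so ⟨T⟩ = −(ħ²/2m) ∫ ψ*·ψ'' dx / ∫|ψ|² dx; with m = 2.74.
Differentiate x·exp(−κ·x) with the product rule; every integrand then reduces to terms xʲ·e^(−2κx) on [0, ∞), with ∫₀^∞ xʲ·e^(−2κx) dx = j!/(2κ)^(j+1).
State is unnormalized: ∫|ψ|² dx = 0.0056835, and ∫ψ*·(−ħ²/2m · ψ'') dx = 0.012924, so ⟨T⟩ = 0.012924 / 0.0056835.
⟨T⟩ = 2.2739.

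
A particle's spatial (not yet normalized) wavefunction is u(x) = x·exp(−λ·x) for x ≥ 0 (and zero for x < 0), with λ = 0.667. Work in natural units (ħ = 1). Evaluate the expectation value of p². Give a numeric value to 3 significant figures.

0.445

p² u = −ħ² d²u/dx²; ⟨p²⟩ = −ħ² ∫ u*·u'' dx / ∫|u|² dx.
Differentiate x·exp(−λ·x) with the product rule; every integrand then reduces to terms xʲ·e^(−2λx) on [0, ∞), with ∫₀^∞ xʲ·e^(−2λx) dx = j!/(2λ)^(j+1).
State is unnormalized: ∫|u|² dx = 0.84249, and ∫u*·(−ħ² u'') dx = 0.37481, so ⟨p²⟩ = 0.37481 / 0.84249.
⟨p²⟩ = 0.44489.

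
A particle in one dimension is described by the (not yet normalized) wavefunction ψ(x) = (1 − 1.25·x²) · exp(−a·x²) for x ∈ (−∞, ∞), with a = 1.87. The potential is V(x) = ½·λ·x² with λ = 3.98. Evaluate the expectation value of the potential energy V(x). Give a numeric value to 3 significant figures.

⟨V⟩ = ∫ V(x)·|ψ|² dx / ∫|ψ|² dx.
Expand each integrand as polynomial × e^(−2ax²) and use ∫x^(2j)·e^(−2ax²) dx = (2j−1)!!/(4a)^j · √(π/(2a)), odd powers → 0; here √(π/(2a)) = 0.91651.
State is unnormalized: ∫|ψ|² dx = 0.68698, and ∫ψ*·V(x)·ψ dx = 0.10149, so ⟨V⟩ = 0.10149 / 0.68698.
⟨V⟩ = 0.14773.

0.148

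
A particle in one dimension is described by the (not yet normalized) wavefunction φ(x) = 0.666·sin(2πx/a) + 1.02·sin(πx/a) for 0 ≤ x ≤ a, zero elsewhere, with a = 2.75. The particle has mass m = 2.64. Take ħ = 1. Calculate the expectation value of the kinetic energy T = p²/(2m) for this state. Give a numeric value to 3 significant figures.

0.469

T = −(ħ²/2m) d²/dx², so ⟨T⟩ = −(ħ²/2m) ∫ φ*·φ'' dx / ∫|φ|² dx; with m = 2.64.
d²/dx² sin(jπx/a) = −(jπ/a)²·sin(jπx/a); on 0 ≤ x ≤ a, ∫sin²(jπx/a) dx = a/2 and ∫sin(jπx/a)·sin(lπx/a) dx = 0 for j ≠ l, so only diagonal terms survive in ∫|φ|² and ∫φ·φ″; ∫φ·φ′ dx = [φ²/2] between the walls = 0.
State is unnormalized: ∫|φ|² dx = 2.0404, and ∫φ*·(−ħ²/2m · φ'') dx = 0.95658, so ⟨T⟩ = 0.95658 / 2.0404.
⟨T⟩ = 0.46881.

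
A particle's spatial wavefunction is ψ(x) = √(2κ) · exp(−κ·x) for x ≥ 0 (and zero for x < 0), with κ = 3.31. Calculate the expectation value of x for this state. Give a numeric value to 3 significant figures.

⟨x⟩ = ∫ x·|ψ|² dx (integrals over the domain).
Every integrand reduces to terms xʲ·e^(−2κx) on [0, ∞); use ∫₀^∞ xʲ·e^(−2κx) dx = j!/(2κ)^(j+1).
⟨x⟩ = 0.15106.

0.151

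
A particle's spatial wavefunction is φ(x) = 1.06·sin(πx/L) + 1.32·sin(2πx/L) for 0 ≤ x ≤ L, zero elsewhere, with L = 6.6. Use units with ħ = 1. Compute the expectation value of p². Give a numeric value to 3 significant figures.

p² φ = −ħ² d²φ/dx²; ⟨p²⟩ = −ħ² ∫ φ*·φ'' dx / ∫|φ|² dx.
d²/dx² sin(jπx/L) = −(jπ/L)²·sin(jπx/L); on 0 ≤ x ≤ L, ∫sin²(jπx/L) dx = L/2 and ∫sin(jπx/L)·sin(lπx/L) dx = 0 for j ≠ l, so only diagonal terms survive in ∫|φ|² and ∫φ·φ″; ∫φ·φ′ dx = [φ²/2] between the walls = 0.
State is unnormalized: ∫|φ|² dx = 9.4578, and ∫φ*·(−ħ² φ'') dx = 6.0513, so ⟨p²⟩ = 6.0513 / 9.4578.
⟨p²⟩ = 0.63982.

0.640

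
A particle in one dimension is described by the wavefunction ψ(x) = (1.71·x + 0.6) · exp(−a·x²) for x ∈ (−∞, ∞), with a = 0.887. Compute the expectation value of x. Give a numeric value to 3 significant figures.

0.488

⟨x⟩ = ∫ x·|ψ|² dx / ∫|ψ|² dx (integrals over the domain).
Expand each integrand as polynomial × e^(−2ax²) and use ∫x^(2j)·e^(−2ax²) dx = (2j−1)!!/(4a)^j · √(π/(2a)), odd powers → 0; here √(π/(2a)) = 1.3308.
State is unnormalized: ∫|ψ|² dx = 1.5758, and ∫ψ*·x·ψ dx = 0.76965, so ⟨x⟩ = 0.76965 / 1.5758.
⟨x⟩ = 0.48841.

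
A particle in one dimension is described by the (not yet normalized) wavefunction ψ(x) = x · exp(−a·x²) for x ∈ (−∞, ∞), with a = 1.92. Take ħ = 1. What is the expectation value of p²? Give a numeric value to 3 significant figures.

p² ψ = −ħ² d²ψ/dx²; ⟨p²⟩ = −ħ² ∫ ψ*·ψ'' dx / ∫|ψ|² dx.
Expand each integrand as polynomial × e^(−2ax²) and use ∫x^(2j)·e^(−2ax²) dx = (2j−1)!!/(4a)^j · √(π/(2a)), odd powers → 0; here √(π/(2a)) = 0.90450. Differentiate with the product rule, d/dx e^(−ax²) = −2ax·e^(−ax²).
State is unnormalized: ∫|ψ|² dx = 0.11777, and ∫ψ*·(−ħ² ψ'') dx = 0.67838, so ⟨p²⟩ = 0.67838 / 0.11777.
⟨p²⟩ = 5.7600.

5.76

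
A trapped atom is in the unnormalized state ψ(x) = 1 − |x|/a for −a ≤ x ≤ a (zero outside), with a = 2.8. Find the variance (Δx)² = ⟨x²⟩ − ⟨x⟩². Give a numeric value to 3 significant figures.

Compute ⟨x⟩ and ⟨x²⟩ separately, then (Δx)² = ⟨x²⟩ − ⟨x⟩².
ψ is even, so ∫ over [−a, a] = 2∫₀ᵃ with ψ = 1 − x/a there: ∫₀ᵃ (1 − x/a)² dx = a/3, ∫₀ᵃ x²(1 − x/a)² dx = a³/30, ∫₀ᵃ x⁴(1 − x/a)² dx = a⁵/105.
Normalization: ∫|ψ|² dx = 1.8667.
⟨x⟩ = 0.0000 and ⟨x²⟩ = 0.78400.
(Δx)² = 0.78400 − (0.0000)² = 0.78400.

0.784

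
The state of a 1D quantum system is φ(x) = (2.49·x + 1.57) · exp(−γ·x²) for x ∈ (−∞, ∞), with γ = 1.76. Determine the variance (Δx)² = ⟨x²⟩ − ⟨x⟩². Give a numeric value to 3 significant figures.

Compute ⟨x⟩ and ⟨x²⟩ separately, then (Δx)² = ⟨x²⟩ − ⟨x⟩².
Expand each integrand as polynomial × e^(−2γx²) and use ∫x^(2j)·e^(−2γx²) dx = (2j−1)!!/(4γ)^j · √(π/(2γ)), odd powers → 0; here √(π/(2γ)) = 0.94472.
Normalization: ∫|φ|² dx = 3.1607.
⟨x⟩ = 0.33196 and ⟨x²⟩ = 0.21683.
(Δx)² = 0.21683 − (0.33196)² = 0.10663.

0.107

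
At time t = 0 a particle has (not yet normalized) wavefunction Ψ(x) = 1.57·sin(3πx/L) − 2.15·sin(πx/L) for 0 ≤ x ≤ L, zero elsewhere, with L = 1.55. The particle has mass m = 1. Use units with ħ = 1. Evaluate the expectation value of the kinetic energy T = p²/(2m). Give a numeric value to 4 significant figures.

T = −(ħ²/2m) d²/dx², so ⟨T⟩ = −(ħ²/2m) ∫ Ψ*·Ψ'' dx / ∫|Ψ|² dx; with m = 1.
d²/dx² sin(jπx/L) = −(jπ/L)²·sin(jπx/L); on 0 ≤ x ≤ L, ∫sin²(jπx/L) dx = L/2 and ∫sin(jπx/L)·sin(lπx/L) dx = 0 for j ≠ l, so only diagonal terms survive in ∫|Ψ|² and ∫Ψ·Ψ″; ∫Ψ·Ψ′ dx = [Ψ²/2] between the walls = 0.
State is unnormalized: ∫|Ψ|² dx = 5.4927, and ∫Ψ*·(−ħ²/2m · Ψ'') dx = 42.673, so ⟨T⟩ = 42.673 / 5.4927.
⟨T⟩ = 7.7689.

7.769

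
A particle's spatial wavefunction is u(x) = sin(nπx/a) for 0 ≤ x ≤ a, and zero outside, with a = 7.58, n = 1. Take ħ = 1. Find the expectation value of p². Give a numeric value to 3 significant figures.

p² u = −ħ² d²u/dx²; ⟨p²⟩ = −ħ² ∫ u*·u'' dx / ∫|u|² dx.
d/dx sin(nπx/a) = (nπ/a)·cos(nπx/a) and d²/dx² sin(nπx/a) = −(nπ/a)²·sin(nπx/a); on 0 ≤ x ≤ a, ∫sin²(nπx/a) dx = a/2 and ∫sin(nπx/a)·cos(nπx/a) dx = 0.
State is unnormalized: ∫|u|² dx = 3.7900, and ∫u*·(−ħ² u'') dx = 0.65103, so ⟨p²⟩ = 0.65103 / 3.7900.
⟨p²⟩ = 0.17178.

0.172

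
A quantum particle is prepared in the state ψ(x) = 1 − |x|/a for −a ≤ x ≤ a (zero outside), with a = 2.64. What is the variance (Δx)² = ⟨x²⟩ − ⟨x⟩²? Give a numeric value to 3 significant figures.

0.697

Compute ⟨x⟩ and ⟨x²⟩ separately, then (Δx)² = ⟨x²⟩ − ⟨x⟩².
ψ is even, so ∫ over [−a, a] = 2∫₀ᵃ with ψ = 1 − x/a there: ∫₀ᵃ (1 − x/a)² dx = a/3, ∫₀ᵃ x²(1 − x/a)² dx = a³/30, ∫₀ᵃ x⁴(1 − x/a)² dx = a⁵/105.
Normalization: ∫|ψ|² dx = 1.7600.
⟨x⟩ = 0.0000 and ⟨x²⟩ = 0.69696.
(Δx)² = 0.69696 − (0.0000)² = 0.69696.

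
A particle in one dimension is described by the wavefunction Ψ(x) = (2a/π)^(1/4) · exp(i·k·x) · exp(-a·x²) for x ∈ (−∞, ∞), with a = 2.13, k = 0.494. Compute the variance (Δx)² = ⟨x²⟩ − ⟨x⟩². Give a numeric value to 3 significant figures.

Compute ⟨x⟩ and ⟨x²⟩ separately, then (Δx)² = ⟨x²⟩ − ⟨x⟩².
Gaussian moments: ∫x^(2j)·e^(−2ax²) dx = (2j−1)!!/(4a)^j · √(π/(2a)), odd powers integrate to 0; here √(π/(2a)) = 0.85876.
⟨x⟩ = 0.0000 and ⟨x²⟩ = 0.11737.
(Δx)² = 0.11737 − (0.0000)² = 0.11737.

0.117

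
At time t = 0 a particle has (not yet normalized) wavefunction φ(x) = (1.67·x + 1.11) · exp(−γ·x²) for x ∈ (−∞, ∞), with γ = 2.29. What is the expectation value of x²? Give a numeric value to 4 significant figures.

0.1524

⟨x²⟩ = ∫ x²·|φ|² dx / ∫|φ|² dx (integrals over the domain).
Expand each integrand as polynomial × e^(−2γx²) and use ∫x^(2j)·e^(−2γx²) dx = (2j−1)!!/(4γ)^j · √(π/(2γ)), odd powers → 0; here √(π/(2γ)) = 0.82821.
State is unnormalized: ∫|φ|² dx = 1.2726, and ∫φ*·x²·φ dx = 0.19399, so ⟨x²⟩ = 0.19399 / 1.2726.
⟨x²⟩ = 0.15243.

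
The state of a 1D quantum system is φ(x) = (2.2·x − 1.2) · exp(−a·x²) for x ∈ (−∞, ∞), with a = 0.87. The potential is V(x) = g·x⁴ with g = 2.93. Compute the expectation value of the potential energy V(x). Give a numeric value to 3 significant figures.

⟨V⟩ = ∫ V(x)·|φ|² dx / ∫|φ|² dx.
Expand each integrand as polynomial × e^(−2ax²) and use ∫x^(2j)·e^(−2ax²) dx = (2j−1)!!/(4a)^j · √(π/(2a)), odd powers → 0; here √(π/(2a)) = 1.3437.
State is unnormalized: ∫|φ|² dx = 3.8037, and ∫φ*·V(x)·φ dx = 8.1865, so ⟨V⟩ = 8.1865 / 3.8037.
⟨V⟩ = 2.1522.

2.15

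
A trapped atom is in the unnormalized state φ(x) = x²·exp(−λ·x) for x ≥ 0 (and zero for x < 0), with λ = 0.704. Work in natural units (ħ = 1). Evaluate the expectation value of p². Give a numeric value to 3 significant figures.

0.165

p² φ = −ħ² d²φ/dx²; ⟨p²⟩ = −ħ² ∫ φ*·φ'' dx / ∫|φ|² dx.
Differentiate x²·exp(−λ·x) with the product rule; every integrand then reduces to terms xʲ·e^(−2λx) on [0, ∞), with ∫₀^∞ xʲ·e^(−2λx) dx = j!/(2λ)^(j+1).
State is unnormalized: ∫|φ|² dx = 4.3371, and ∫φ*·(−ħ² φ'') dx = 0.71651, so ⟨p²⟩ = 0.71651 / 4.3371.
⟨p²⟩ = 0.16521.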